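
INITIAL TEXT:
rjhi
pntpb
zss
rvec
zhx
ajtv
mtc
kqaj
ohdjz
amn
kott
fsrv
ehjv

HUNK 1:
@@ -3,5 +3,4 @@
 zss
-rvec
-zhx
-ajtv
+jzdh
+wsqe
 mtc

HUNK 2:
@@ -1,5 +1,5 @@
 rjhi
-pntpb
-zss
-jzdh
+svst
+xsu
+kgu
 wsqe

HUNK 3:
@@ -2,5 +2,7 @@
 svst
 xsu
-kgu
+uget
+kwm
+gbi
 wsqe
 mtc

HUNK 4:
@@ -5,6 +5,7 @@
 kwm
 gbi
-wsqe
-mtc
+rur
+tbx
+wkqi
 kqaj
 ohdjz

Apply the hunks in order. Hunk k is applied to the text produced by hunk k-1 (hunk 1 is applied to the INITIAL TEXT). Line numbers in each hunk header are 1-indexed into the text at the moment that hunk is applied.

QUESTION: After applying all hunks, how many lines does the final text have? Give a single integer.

Answer: 15

Derivation:
Hunk 1: at line 3 remove [rvec,zhx,ajtv] add [jzdh,wsqe] -> 12 lines: rjhi pntpb zss jzdh wsqe mtc kqaj ohdjz amn kott fsrv ehjv
Hunk 2: at line 1 remove [pntpb,zss,jzdh] add [svst,xsu,kgu] -> 12 lines: rjhi svst xsu kgu wsqe mtc kqaj ohdjz amn kott fsrv ehjv
Hunk 3: at line 2 remove [kgu] add [uget,kwm,gbi] -> 14 lines: rjhi svst xsu uget kwm gbi wsqe mtc kqaj ohdjz amn kott fsrv ehjv
Hunk 4: at line 5 remove [wsqe,mtc] add [rur,tbx,wkqi] -> 15 lines: rjhi svst xsu uget kwm gbi rur tbx wkqi kqaj ohdjz amn kott fsrv ehjv
Final line count: 15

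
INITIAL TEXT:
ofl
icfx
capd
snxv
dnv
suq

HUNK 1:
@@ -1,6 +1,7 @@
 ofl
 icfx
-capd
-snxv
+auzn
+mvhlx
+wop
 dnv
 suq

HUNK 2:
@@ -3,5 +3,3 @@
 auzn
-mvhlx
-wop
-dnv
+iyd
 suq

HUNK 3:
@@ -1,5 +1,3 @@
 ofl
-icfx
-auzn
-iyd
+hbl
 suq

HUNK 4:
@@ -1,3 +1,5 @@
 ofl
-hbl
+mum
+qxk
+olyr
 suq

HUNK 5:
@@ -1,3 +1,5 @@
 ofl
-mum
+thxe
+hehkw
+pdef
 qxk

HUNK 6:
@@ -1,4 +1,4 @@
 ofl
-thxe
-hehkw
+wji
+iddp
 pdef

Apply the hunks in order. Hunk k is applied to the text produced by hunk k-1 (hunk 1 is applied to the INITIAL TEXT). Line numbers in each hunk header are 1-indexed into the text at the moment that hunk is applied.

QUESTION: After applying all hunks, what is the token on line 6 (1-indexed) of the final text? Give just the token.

Hunk 1: at line 1 remove [capd,snxv] add [auzn,mvhlx,wop] -> 7 lines: ofl icfx auzn mvhlx wop dnv suq
Hunk 2: at line 3 remove [mvhlx,wop,dnv] add [iyd] -> 5 lines: ofl icfx auzn iyd suq
Hunk 3: at line 1 remove [icfx,auzn,iyd] add [hbl] -> 3 lines: ofl hbl suq
Hunk 4: at line 1 remove [hbl] add [mum,qxk,olyr] -> 5 lines: ofl mum qxk olyr suq
Hunk 5: at line 1 remove [mum] add [thxe,hehkw,pdef] -> 7 lines: ofl thxe hehkw pdef qxk olyr suq
Hunk 6: at line 1 remove [thxe,hehkw] add [wji,iddp] -> 7 lines: ofl wji iddp pdef qxk olyr suq
Final line 6: olyr

Answer: olyr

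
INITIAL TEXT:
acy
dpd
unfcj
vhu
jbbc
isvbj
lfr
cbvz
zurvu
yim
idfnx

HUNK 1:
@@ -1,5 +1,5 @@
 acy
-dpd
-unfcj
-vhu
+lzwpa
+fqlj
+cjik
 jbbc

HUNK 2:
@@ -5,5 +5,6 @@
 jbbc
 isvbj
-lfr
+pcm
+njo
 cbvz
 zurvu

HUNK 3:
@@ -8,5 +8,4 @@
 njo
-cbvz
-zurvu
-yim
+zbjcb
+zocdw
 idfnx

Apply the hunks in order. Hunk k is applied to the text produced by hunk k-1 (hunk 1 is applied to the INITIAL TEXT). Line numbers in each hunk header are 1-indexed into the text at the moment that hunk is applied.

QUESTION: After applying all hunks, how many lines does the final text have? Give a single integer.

Answer: 11

Derivation:
Hunk 1: at line 1 remove [dpd,unfcj,vhu] add [lzwpa,fqlj,cjik] -> 11 lines: acy lzwpa fqlj cjik jbbc isvbj lfr cbvz zurvu yim idfnx
Hunk 2: at line 5 remove [lfr] add [pcm,njo] -> 12 lines: acy lzwpa fqlj cjik jbbc isvbj pcm njo cbvz zurvu yim idfnx
Hunk 3: at line 8 remove [cbvz,zurvu,yim] add [zbjcb,zocdw] -> 11 lines: acy lzwpa fqlj cjik jbbc isvbj pcm njo zbjcb zocdw idfnx
Final line count: 11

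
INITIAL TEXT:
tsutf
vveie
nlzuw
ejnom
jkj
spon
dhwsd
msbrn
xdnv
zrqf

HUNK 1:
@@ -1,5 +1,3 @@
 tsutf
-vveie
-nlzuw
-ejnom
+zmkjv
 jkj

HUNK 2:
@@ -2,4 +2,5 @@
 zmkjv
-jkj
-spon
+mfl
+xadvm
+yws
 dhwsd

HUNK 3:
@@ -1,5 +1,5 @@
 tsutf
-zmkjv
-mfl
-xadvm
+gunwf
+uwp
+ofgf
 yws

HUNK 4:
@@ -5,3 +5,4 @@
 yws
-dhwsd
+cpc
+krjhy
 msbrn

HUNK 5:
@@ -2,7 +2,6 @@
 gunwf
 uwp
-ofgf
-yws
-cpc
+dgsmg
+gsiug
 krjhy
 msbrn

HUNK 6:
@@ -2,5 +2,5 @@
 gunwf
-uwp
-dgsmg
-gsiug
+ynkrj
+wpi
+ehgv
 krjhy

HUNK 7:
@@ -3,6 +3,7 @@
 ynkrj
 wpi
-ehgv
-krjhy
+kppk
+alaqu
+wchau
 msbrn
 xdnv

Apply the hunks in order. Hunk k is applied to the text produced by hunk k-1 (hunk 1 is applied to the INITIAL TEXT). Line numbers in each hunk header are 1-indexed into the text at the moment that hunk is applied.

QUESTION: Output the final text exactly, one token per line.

Answer: tsutf
gunwf
ynkrj
wpi
kppk
alaqu
wchau
msbrn
xdnv
zrqf

Derivation:
Hunk 1: at line 1 remove [vveie,nlzuw,ejnom] add [zmkjv] -> 8 lines: tsutf zmkjv jkj spon dhwsd msbrn xdnv zrqf
Hunk 2: at line 2 remove [jkj,spon] add [mfl,xadvm,yws] -> 9 lines: tsutf zmkjv mfl xadvm yws dhwsd msbrn xdnv zrqf
Hunk 3: at line 1 remove [zmkjv,mfl,xadvm] add [gunwf,uwp,ofgf] -> 9 lines: tsutf gunwf uwp ofgf yws dhwsd msbrn xdnv zrqf
Hunk 4: at line 5 remove [dhwsd] add [cpc,krjhy] -> 10 lines: tsutf gunwf uwp ofgf yws cpc krjhy msbrn xdnv zrqf
Hunk 5: at line 2 remove [ofgf,yws,cpc] add [dgsmg,gsiug] -> 9 lines: tsutf gunwf uwp dgsmg gsiug krjhy msbrn xdnv zrqf
Hunk 6: at line 2 remove [uwp,dgsmg,gsiug] add [ynkrj,wpi,ehgv] -> 9 lines: tsutf gunwf ynkrj wpi ehgv krjhy msbrn xdnv zrqf
Hunk 7: at line 3 remove [ehgv,krjhy] add [kppk,alaqu,wchau] -> 10 lines: tsutf gunwf ynkrj wpi kppk alaqu wchau msbrn xdnv zrqf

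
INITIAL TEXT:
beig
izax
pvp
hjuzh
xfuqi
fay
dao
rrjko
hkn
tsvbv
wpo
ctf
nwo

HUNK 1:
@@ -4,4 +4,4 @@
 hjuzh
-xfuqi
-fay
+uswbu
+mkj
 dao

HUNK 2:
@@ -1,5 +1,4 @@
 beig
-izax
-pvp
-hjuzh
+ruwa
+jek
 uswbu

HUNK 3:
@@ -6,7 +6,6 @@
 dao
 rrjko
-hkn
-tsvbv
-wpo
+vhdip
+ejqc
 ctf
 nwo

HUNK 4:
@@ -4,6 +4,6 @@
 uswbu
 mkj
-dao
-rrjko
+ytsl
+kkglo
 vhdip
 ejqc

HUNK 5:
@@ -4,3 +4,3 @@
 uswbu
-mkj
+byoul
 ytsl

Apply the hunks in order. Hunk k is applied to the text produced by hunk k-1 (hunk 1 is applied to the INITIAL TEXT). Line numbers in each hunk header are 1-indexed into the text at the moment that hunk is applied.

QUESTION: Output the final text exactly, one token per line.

Answer: beig
ruwa
jek
uswbu
byoul
ytsl
kkglo
vhdip
ejqc
ctf
nwo

Derivation:
Hunk 1: at line 4 remove [xfuqi,fay] add [uswbu,mkj] -> 13 lines: beig izax pvp hjuzh uswbu mkj dao rrjko hkn tsvbv wpo ctf nwo
Hunk 2: at line 1 remove [izax,pvp,hjuzh] add [ruwa,jek] -> 12 lines: beig ruwa jek uswbu mkj dao rrjko hkn tsvbv wpo ctf nwo
Hunk 3: at line 6 remove [hkn,tsvbv,wpo] add [vhdip,ejqc] -> 11 lines: beig ruwa jek uswbu mkj dao rrjko vhdip ejqc ctf nwo
Hunk 4: at line 4 remove [dao,rrjko] add [ytsl,kkglo] -> 11 lines: beig ruwa jek uswbu mkj ytsl kkglo vhdip ejqc ctf nwo
Hunk 5: at line 4 remove [mkj] add [byoul] -> 11 lines: beig ruwa jek uswbu byoul ytsl kkglo vhdip ejqc ctf nwo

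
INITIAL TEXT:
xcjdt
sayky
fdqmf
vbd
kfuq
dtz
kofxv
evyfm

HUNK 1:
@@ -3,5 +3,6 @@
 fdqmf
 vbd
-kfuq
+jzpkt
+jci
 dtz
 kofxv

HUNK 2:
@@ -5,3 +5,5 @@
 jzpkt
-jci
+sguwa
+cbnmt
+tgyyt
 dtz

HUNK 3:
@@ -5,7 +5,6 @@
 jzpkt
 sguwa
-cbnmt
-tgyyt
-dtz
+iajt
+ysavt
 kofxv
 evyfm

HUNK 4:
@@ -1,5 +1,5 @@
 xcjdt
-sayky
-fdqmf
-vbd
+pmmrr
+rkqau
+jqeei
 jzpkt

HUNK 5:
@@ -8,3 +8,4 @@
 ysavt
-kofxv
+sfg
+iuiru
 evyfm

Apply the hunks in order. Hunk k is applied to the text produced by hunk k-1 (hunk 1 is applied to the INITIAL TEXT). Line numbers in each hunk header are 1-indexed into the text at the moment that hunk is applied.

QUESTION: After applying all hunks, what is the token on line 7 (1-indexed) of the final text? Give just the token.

Hunk 1: at line 3 remove [kfuq] add [jzpkt,jci] -> 9 lines: xcjdt sayky fdqmf vbd jzpkt jci dtz kofxv evyfm
Hunk 2: at line 5 remove [jci] add [sguwa,cbnmt,tgyyt] -> 11 lines: xcjdt sayky fdqmf vbd jzpkt sguwa cbnmt tgyyt dtz kofxv evyfm
Hunk 3: at line 5 remove [cbnmt,tgyyt,dtz] add [iajt,ysavt] -> 10 lines: xcjdt sayky fdqmf vbd jzpkt sguwa iajt ysavt kofxv evyfm
Hunk 4: at line 1 remove [sayky,fdqmf,vbd] add [pmmrr,rkqau,jqeei] -> 10 lines: xcjdt pmmrr rkqau jqeei jzpkt sguwa iajt ysavt kofxv evyfm
Hunk 5: at line 8 remove [kofxv] add [sfg,iuiru] -> 11 lines: xcjdt pmmrr rkqau jqeei jzpkt sguwa iajt ysavt sfg iuiru evyfm
Final line 7: iajt

Answer: iajt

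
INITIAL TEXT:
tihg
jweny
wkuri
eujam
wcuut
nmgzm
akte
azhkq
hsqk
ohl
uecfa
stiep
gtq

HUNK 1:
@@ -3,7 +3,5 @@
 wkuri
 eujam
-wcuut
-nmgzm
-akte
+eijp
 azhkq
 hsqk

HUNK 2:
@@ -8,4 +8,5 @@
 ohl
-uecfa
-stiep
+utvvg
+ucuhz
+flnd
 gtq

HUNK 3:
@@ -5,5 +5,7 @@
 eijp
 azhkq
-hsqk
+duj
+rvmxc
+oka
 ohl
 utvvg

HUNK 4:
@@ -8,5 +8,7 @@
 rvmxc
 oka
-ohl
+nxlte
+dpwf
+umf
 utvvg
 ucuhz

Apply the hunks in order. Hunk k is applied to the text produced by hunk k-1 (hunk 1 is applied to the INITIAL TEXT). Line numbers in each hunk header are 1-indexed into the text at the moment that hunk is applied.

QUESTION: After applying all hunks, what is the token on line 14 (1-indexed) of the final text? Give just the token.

Answer: ucuhz

Derivation:
Hunk 1: at line 3 remove [wcuut,nmgzm,akte] add [eijp] -> 11 lines: tihg jweny wkuri eujam eijp azhkq hsqk ohl uecfa stiep gtq
Hunk 2: at line 8 remove [uecfa,stiep] add [utvvg,ucuhz,flnd] -> 12 lines: tihg jweny wkuri eujam eijp azhkq hsqk ohl utvvg ucuhz flnd gtq
Hunk 3: at line 5 remove [hsqk] add [duj,rvmxc,oka] -> 14 lines: tihg jweny wkuri eujam eijp azhkq duj rvmxc oka ohl utvvg ucuhz flnd gtq
Hunk 4: at line 8 remove [ohl] add [nxlte,dpwf,umf] -> 16 lines: tihg jweny wkuri eujam eijp azhkq duj rvmxc oka nxlte dpwf umf utvvg ucuhz flnd gtq
Final line 14: ucuhz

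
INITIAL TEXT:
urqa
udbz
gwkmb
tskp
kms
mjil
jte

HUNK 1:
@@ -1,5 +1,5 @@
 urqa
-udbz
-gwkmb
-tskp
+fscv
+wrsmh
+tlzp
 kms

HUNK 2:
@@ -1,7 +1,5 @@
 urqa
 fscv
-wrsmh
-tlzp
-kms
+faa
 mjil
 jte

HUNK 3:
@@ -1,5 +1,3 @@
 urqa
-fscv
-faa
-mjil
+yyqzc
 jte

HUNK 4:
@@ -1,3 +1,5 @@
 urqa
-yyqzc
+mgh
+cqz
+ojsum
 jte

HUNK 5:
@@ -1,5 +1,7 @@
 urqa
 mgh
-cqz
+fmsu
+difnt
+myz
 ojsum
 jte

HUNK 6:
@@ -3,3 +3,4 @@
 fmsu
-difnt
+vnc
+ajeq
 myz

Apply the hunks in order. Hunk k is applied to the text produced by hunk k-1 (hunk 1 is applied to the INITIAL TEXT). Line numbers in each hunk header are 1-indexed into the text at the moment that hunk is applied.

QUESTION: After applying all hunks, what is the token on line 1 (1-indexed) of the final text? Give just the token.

Answer: urqa

Derivation:
Hunk 1: at line 1 remove [udbz,gwkmb,tskp] add [fscv,wrsmh,tlzp] -> 7 lines: urqa fscv wrsmh tlzp kms mjil jte
Hunk 2: at line 1 remove [wrsmh,tlzp,kms] add [faa] -> 5 lines: urqa fscv faa mjil jte
Hunk 3: at line 1 remove [fscv,faa,mjil] add [yyqzc] -> 3 lines: urqa yyqzc jte
Hunk 4: at line 1 remove [yyqzc] add [mgh,cqz,ojsum] -> 5 lines: urqa mgh cqz ojsum jte
Hunk 5: at line 1 remove [cqz] add [fmsu,difnt,myz] -> 7 lines: urqa mgh fmsu difnt myz ojsum jte
Hunk 6: at line 3 remove [difnt] add [vnc,ajeq] -> 8 lines: urqa mgh fmsu vnc ajeq myz ojsum jte
Final line 1: urqa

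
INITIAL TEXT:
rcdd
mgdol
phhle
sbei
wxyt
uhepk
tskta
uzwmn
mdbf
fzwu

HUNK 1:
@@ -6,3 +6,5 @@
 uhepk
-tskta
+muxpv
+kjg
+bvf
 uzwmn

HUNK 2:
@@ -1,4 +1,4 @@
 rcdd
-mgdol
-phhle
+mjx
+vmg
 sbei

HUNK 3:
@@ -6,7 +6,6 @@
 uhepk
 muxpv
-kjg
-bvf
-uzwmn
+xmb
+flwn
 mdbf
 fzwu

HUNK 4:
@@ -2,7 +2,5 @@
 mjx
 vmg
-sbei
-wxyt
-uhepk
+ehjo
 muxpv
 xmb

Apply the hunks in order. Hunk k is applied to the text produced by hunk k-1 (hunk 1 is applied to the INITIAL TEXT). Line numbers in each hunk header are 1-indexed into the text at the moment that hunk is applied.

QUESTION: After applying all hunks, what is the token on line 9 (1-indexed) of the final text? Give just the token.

Hunk 1: at line 6 remove [tskta] add [muxpv,kjg,bvf] -> 12 lines: rcdd mgdol phhle sbei wxyt uhepk muxpv kjg bvf uzwmn mdbf fzwu
Hunk 2: at line 1 remove [mgdol,phhle] add [mjx,vmg] -> 12 lines: rcdd mjx vmg sbei wxyt uhepk muxpv kjg bvf uzwmn mdbf fzwu
Hunk 3: at line 6 remove [kjg,bvf,uzwmn] add [xmb,flwn] -> 11 lines: rcdd mjx vmg sbei wxyt uhepk muxpv xmb flwn mdbf fzwu
Hunk 4: at line 2 remove [sbei,wxyt,uhepk] add [ehjo] -> 9 lines: rcdd mjx vmg ehjo muxpv xmb flwn mdbf fzwu
Final line 9: fzwu

Answer: fzwu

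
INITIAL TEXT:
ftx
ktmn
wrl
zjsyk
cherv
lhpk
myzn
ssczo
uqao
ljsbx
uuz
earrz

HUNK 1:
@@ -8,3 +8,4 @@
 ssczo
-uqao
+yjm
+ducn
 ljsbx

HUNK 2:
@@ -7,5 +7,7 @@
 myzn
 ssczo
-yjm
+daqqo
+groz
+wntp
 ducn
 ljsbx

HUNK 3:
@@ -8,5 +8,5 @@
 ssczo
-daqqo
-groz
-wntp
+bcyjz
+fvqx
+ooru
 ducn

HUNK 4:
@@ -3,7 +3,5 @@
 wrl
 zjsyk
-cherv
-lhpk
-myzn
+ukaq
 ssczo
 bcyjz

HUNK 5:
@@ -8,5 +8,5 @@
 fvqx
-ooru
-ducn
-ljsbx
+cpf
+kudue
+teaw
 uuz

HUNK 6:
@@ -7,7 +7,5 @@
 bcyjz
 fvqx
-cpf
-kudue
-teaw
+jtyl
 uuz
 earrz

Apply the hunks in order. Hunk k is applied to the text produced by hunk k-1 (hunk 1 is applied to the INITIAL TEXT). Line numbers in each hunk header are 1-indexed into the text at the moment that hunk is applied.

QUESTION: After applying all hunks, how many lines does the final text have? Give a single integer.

Answer: 11

Derivation:
Hunk 1: at line 8 remove [uqao] add [yjm,ducn] -> 13 lines: ftx ktmn wrl zjsyk cherv lhpk myzn ssczo yjm ducn ljsbx uuz earrz
Hunk 2: at line 7 remove [yjm] add [daqqo,groz,wntp] -> 15 lines: ftx ktmn wrl zjsyk cherv lhpk myzn ssczo daqqo groz wntp ducn ljsbx uuz earrz
Hunk 3: at line 8 remove [daqqo,groz,wntp] add [bcyjz,fvqx,ooru] -> 15 lines: ftx ktmn wrl zjsyk cherv lhpk myzn ssczo bcyjz fvqx ooru ducn ljsbx uuz earrz
Hunk 4: at line 3 remove [cherv,lhpk,myzn] add [ukaq] -> 13 lines: ftx ktmn wrl zjsyk ukaq ssczo bcyjz fvqx ooru ducn ljsbx uuz earrz
Hunk 5: at line 8 remove [ooru,ducn,ljsbx] add [cpf,kudue,teaw] -> 13 lines: ftx ktmn wrl zjsyk ukaq ssczo bcyjz fvqx cpf kudue teaw uuz earrz
Hunk 6: at line 7 remove [cpf,kudue,teaw] add [jtyl] -> 11 lines: ftx ktmn wrl zjsyk ukaq ssczo bcyjz fvqx jtyl uuz earrz
Final line count: 11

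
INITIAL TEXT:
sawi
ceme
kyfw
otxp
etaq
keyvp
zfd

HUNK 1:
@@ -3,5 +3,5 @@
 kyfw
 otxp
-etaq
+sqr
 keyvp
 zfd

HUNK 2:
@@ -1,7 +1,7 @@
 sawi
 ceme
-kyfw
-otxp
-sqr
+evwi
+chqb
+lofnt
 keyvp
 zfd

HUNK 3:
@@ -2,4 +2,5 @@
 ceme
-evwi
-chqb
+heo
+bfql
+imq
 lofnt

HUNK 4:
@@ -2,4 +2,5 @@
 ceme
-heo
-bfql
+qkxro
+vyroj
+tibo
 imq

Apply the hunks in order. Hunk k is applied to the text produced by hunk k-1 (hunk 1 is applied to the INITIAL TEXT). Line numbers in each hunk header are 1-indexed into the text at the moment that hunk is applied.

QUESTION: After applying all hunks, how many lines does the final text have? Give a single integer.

Hunk 1: at line 3 remove [etaq] add [sqr] -> 7 lines: sawi ceme kyfw otxp sqr keyvp zfd
Hunk 2: at line 1 remove [kyfw,otxp,sqr] add [evwi,chqb,lofnt] -> 7 lines: sawi ceme evwi chqb lofnt keyvp zfd
Hunk 3: at line 2 remove [evwi,chqb] add [heo,bfql,imq] -> 8 lines: sawi ceme heo bfql imq lofnt keyvp zfd
Hunk 4: at line 2 remove [heo,bfql] add [qkxro,vyroj,tibo] -> 9 lines: sawi ceme qkxro vyroj tibo imq lofnt keyvp zfd
Final line count: 9

Answer: 9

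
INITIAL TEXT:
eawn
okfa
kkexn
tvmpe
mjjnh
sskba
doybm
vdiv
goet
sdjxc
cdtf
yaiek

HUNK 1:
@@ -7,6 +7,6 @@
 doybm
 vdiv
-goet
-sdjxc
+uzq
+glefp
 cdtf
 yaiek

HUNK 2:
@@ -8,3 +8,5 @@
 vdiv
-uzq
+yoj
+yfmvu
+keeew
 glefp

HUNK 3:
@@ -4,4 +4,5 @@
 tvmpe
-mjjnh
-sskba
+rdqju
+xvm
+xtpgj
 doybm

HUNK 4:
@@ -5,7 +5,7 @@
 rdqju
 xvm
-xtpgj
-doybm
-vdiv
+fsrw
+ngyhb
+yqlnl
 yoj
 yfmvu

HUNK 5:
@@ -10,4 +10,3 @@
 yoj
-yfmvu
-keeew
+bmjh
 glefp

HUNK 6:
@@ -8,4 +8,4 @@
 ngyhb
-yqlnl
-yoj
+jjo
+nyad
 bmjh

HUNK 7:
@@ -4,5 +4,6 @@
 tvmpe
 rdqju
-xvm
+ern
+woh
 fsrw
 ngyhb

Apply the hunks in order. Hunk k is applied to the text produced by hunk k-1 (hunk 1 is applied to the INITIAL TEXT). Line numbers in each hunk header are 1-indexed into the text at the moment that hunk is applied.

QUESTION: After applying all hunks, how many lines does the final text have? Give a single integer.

Answer: 15

Derivation:
Hunk 1: at line 7 remove [goet,sdjxc] add [uzq,glefp] -> 12 lines: eawn okfa kkexn tvmpe mjjnh sskba doybm vdiv uzq glefp cdtf yaiek
Hunk 2: at line 8 remove [uzq] add [yoj,yfmvu,keeew] -> 14 lines: eawn okfa kkexn tvmpe mjjnh sskba doybm vdiv yoj yfmvu keeew glefp cdtf yaiek
Hunk 3: at line 4 remove [mjjnh,sskba] add [rdqju,xvm,xtpgj] -> 15 lines: eawn okfa kkexn tvmpe rdqju xvm xtpgj doybm vdiv yoj yfmvu keeew glefp cdtf yaiek
Hunk 4: at line 5 remove [xtpgj,doybm,vdiv] add [fsrw,ngyhb,yqlnl] -> 15 lines: eawn okfa kkexn tvmpe rdqju xvm fsrw ngyhb yqlnl yoj yfmvu keeew glefp cdtf yaiek
Hunk 5: at line 10 remove [yfmvu,keeew] add [bmjh] -> 14 lines: eawn okfa kkexn tvmpe rdqju xvm fsrw ngyhb yqlnl yoj bmjh glefp cdtf yaiek
Hunk 6: at line 8 remove [yqlnl,yoj] add [jjo,nyad] -> 14 lines: eawn okfa kkexn tvmpe rdqju xvm fsrw ngyhb jjo nyad bmjh glefp cdtf yaiek
Hunk 7: at line 4 remove [xvm] add [ern,woh] -> 15 lines: eawn okfa kkexn tvmpe rdqju ern woh fsrw ngyhb jjo nyad bmjh glefp cdtf yaiek
Final line count: 15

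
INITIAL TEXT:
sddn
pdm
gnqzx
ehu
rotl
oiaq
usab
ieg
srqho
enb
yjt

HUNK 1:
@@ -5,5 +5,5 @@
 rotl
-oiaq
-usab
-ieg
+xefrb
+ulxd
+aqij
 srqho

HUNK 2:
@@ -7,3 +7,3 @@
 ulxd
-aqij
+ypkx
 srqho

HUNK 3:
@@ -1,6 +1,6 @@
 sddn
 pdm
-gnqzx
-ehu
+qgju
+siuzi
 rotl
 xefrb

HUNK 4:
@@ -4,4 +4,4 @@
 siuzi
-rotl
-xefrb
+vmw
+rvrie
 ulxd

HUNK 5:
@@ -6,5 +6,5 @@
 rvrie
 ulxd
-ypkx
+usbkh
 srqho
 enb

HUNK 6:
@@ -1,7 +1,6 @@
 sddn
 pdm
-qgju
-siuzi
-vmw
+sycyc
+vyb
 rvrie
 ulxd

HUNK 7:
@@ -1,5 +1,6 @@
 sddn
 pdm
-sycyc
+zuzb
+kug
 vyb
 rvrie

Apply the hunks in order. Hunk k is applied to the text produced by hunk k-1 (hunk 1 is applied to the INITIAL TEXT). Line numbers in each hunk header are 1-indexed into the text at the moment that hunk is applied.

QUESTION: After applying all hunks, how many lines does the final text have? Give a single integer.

Hunk 1: at line 5 remove [oiaq,usab,ieg] add [xefrb,ulxd,aqij] -> 11 lines: sddn pdm gnqzx ehu rotl xefrb ulxd aqij srqho enb yjt
Hunk 2: at line 7 remove [aqij] add [ypkx] -> 11 lines: sddn pdm gnqzx ehu rotl xefrb ulxd ypkx srqho enb yjt
Hunk 3: at line 1 remove [gnqzx,ehu] add [qgju,siuzi] -> 11 lines: sddn pdm qgju siuzi rotl xefrb ulxd ypkx srqho enb yjt
Hunk 4: at line 4 remove [rotl,xefrb] add [vmw,rvrie] -> 11 lines: sddn pdm qgju siuzi vmw rvrie ulxd ypkx srqho enb yjt
Hunk 5: at line 6 remove [ypkx] add [usbkh] -> 11 lines: sddn pdm qgju siuzi vmw rvrie ulxd usbkh srqho enb yjt
Hunk 6: at line 1 remove [qgju,siuzi,vmw] add [sycyc,vyb] -> 10 lines: sddn pdm sycyc vyb rvrie ulxd usbkh srqho enb yjt
Hunk 7: at line 1 remove [sycyc] add [zuzb,kug] -> 11 lines: sddn pdm zuzb kug vyb rvrie ulxd usbkh srqho enb yjt
Final line count: 11

Answer: 11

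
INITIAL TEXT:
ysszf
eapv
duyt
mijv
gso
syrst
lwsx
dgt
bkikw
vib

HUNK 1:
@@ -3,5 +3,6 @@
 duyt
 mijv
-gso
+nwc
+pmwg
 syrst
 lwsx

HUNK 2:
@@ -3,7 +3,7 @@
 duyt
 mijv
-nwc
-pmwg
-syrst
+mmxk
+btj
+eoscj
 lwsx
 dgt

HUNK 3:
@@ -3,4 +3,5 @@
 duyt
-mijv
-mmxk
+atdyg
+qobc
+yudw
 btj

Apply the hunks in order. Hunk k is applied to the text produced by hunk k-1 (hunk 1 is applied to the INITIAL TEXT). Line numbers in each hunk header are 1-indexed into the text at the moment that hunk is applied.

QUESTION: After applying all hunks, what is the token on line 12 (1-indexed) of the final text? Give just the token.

Answer: vib

Derivation:
Hunk 1: at line 3 remove [gso] add [nwc,pmwg] -> 11 lines: ysszf eapv duyt mijv nwc pmwg syrst lwsx dgt bkikw vib
Hunk 2: at line 3 remove [nwc,pmwg,syrst] add [mmxk,btj,eoscj] -> 11 lines: ysszf eapv duyt mijv mmxk btj eoscj lwsx dgt bkikw vib
Hunk 3: at line 3 remove [mijv,mmxk] add [atdyg,qobc,yudw] -> 12 lines: ysszf eapv duyt atdyg qobc yudw btj eoscj lwsx dgt bkikw vib
Final line 12: vib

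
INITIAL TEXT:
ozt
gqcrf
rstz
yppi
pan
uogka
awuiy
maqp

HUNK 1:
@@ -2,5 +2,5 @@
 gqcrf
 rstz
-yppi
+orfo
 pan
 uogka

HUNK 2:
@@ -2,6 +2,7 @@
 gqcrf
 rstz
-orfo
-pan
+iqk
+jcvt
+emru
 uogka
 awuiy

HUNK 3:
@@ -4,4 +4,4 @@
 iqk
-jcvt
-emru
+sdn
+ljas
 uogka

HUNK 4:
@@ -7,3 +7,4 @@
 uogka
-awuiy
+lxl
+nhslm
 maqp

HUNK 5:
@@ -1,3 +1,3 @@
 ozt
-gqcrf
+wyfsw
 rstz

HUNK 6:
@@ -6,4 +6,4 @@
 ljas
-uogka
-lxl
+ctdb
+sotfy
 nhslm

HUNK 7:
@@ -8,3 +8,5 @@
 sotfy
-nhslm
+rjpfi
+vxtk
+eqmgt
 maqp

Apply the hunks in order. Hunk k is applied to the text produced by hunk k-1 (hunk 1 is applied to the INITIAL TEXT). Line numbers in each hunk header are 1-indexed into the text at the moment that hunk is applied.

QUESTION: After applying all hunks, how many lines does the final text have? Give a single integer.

Hunk 1: at line 2 remove [yppi] add [orfo] -> 8 lines: ozt gqcrf rstz orfo pan uogka awuiy maqp
Hunk 2: at line 2 remove [orfo,pan] add [iqk,jcvt,emru] -> 9 lines: ozt gqcrf rstz iqk jcvt emru uogka awuiy maqp
Hunk 3: at line 4 remove [jcvt,emru] add [sdn,ljas] -> 9 lines: ozt gqcrf rstz iqk sdn ljas uogka awuiy maqp
Hunk 4: at line 7 remove [awuiy] add [lxl,nhslm] -> 10 lines: ozt gqcrf rstz iqk sdn ljas uogka lxl nhslm maqp
Hunk 5: at line 1 remove [gqcrf] add [wyfsw] -> 10 lines: ozt wyfsw rstz iqk sdn ljas uogka lxl nhslm maqp
Hunk 6: at line 6 remove [uogka,lxl] add [ctdb,sotfy] -> 10 lines: ozt wyfsw rstz iqk sdn ljas ctdb sotfy nhslm maqp
Hunk 7: at line 8 remove [nhslm] add [rjpfi,vxtk,eqmgt] -> 12 lines: ozt wyfsw rstz iqk sdn ljas ctdb sotfy rjpfi vxtk eqmgt maqp
Final line count: 12

Answer: 12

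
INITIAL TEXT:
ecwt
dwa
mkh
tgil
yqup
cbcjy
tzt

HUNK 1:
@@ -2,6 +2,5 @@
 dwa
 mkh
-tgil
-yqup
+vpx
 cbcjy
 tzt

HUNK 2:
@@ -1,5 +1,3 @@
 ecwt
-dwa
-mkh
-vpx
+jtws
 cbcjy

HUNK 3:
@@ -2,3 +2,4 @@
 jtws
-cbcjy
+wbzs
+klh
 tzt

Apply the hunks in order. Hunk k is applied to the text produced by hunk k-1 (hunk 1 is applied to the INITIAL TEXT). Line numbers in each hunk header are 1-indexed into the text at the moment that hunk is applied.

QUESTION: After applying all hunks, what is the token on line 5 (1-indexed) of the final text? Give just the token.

Answer: tzt

Derivation:
Hunk 1: at line 2 remove [tgil,yqup] add [vpx] -> 6 lines: ecwt dwa mkh vpx cbcjy tzt
Hunk 2: at line 1 remove [dwa,mkh,vpx] add [jtws] -> 4 lines: ecwt jtws cbcjy tzt
Hunk 3: at line 2 remove [cbcjy] add [wbzs,klh] -> 5 lines: ecwt jtws wbzs klh tzt
Final line 5: tzt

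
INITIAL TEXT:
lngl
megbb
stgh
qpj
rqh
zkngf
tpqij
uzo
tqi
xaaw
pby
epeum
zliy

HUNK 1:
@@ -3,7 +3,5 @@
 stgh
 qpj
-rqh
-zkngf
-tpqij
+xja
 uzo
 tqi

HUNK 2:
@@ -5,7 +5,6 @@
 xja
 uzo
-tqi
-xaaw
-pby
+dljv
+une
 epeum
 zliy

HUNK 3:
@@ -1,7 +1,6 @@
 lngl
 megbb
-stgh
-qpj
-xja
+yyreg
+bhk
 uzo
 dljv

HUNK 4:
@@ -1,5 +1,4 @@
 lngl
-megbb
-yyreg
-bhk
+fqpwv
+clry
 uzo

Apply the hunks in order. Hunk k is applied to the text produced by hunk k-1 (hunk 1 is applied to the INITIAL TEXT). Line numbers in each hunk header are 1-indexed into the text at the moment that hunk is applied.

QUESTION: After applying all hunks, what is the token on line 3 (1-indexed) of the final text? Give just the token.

Hunk 1: at line 3 remove [rqh,zkngf,tpqij] add [xja] -> 11 lines: lngl megbb stgh qpj xja uzo tqi xaaw pby epeum zliy
Hunk 2: at line 5 remove [tqi,xaaw,pby] add [dljv,une] -> 10 lines: lngl megbb stgh qpj xja uzo dljv une epeum zliy
Hunk 3: at line 1 remove [stgh,qpj,xja] add [yyreg,bhk] -> 9 lines: lngl megbb yyreg bhk uzo dljv une epeum zliy
Hunk 4: at line 1 remove [megbb,yyreg,bhk] add [fqpwv,clry] -> 8 lines: lngl fqpwv clry uzo dljv une epeum zliy
Final line 3: clry

Answer: clry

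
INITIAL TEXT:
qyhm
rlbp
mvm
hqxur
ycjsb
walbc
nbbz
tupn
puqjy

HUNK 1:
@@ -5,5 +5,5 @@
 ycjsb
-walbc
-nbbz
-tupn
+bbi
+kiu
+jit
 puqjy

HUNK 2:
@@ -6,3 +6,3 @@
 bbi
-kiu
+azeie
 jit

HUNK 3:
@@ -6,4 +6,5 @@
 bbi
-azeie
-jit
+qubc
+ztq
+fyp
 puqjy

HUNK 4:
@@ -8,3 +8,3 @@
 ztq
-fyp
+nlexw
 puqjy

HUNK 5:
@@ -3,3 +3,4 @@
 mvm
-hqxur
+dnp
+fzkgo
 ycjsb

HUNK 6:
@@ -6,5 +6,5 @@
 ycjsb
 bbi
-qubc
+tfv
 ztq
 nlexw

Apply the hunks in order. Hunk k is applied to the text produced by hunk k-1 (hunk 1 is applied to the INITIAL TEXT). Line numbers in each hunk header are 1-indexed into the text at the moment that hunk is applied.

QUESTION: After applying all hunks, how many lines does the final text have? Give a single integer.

Answer: 11

Derivation:
Hunk 1: at line 5 remove [walbc,nbbz,tupn] add [bbi,kiu,jit] -> 9 lines: qyhm rlbp mvm hqxur ycjsb bbi kiu jit puqjy
Hunk 2: at line 6 remove [kiu] add [azeie] -> 9 lines: qyhm rlbp mvm hqxur ycjsb bbi azeie jit puqjy
Hunk 3: at line 6 remove [azeie,jit] add [qubc,ztq,fyp] -> 10 lines: qyhm rlbp mvm hqxur ycjsb bbi qubc ztq fyp puqjy
Hunk 4: at line 8 remove [fyp] add [nlexw] -> 10 lines: qyhm rlbp mvm hqxur ycjsb bbi qubc ztq nlexw puqjy
Hunk 5: at line 3 remove [hqxur] add [dnp,fzkgo] -> 11 lines: qyhm rlbp mvm dnp fzkgo ycjsb bbi qubc ztq nlexw puqjy
Hunk 6: at line 6 remove [qubc] add [tfv] -> 11 lines: qyhm rlbp mvm dnp fzkgo ycjsb bbi tfv ztq nlexw puqjy
Final line count: 11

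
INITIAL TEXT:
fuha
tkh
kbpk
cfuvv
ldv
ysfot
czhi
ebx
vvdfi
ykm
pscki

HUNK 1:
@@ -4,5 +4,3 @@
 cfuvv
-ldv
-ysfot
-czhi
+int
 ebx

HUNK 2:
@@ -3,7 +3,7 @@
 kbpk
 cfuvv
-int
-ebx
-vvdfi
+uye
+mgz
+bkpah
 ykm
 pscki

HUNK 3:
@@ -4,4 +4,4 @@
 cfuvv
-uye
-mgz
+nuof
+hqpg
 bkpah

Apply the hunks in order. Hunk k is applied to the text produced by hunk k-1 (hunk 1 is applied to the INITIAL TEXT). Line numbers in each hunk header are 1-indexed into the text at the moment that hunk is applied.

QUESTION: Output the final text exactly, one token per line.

Answer: fuha
tkh
kbpk
cfuvv
nuof
hqpg
bkpah
ykm
pscki

Derivation:
Hunk 1: at line 4 remove [ldv,ysfot,czhi] add [int] -> 9 lines: fuha tkh kbpk cfuvv int ebx vvdfi ykm pscki
Hunk 2: at line 3 remove [int,ebx,vvdfi] add [uye,mgz,bkpah] -> 9 lines: fuha tkh kbpk cfuvv uye mgz bkpah ykm pscki
Hunk 3: at line 4 remove [uye,mgz] add [nuof,hqpg] -> 9 lines: fuha tkh kbpk cfuvv nuof hqpg bkpah ykm pscki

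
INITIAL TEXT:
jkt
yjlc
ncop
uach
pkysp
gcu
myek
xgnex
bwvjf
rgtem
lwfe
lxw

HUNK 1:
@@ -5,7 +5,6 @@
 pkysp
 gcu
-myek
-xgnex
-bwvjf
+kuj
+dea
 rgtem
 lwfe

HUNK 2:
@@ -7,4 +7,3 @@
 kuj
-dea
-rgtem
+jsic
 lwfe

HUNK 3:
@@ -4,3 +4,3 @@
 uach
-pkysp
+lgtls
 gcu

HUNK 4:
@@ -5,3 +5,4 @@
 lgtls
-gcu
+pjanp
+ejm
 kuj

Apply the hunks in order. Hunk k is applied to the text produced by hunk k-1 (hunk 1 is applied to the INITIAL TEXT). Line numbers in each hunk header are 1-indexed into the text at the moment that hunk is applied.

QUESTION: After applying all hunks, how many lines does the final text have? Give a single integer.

Hunk 1: at line 5 remove [myek,xgnex,bwvjf] add [kuj,dea] -> 11 lines: jkt yjlc ncop uach pkysp gcu kuj dea rgtem lwfe lxw
Hunk 2: at line 7 remove [dea,rgtem] add [jsic] -> 10 lines: jkt yjlc ncop uach pkysp gcu kuj jsic lwfe lxw
Hunk 3: at line 4 remove [pkysp] add [lgtls] -> 10 lines: jkt yjlc ncop uach lgtls gcu kuj jsic lwfe lxw
Hunk 4: at line 5 remove [gcu] add [pjanp,ejm] -> 11 lines: jkt yjlc ncop uach lgtls pjanp ejm kuj jsic lwfe lxw
Final line count: 11

Answer: 11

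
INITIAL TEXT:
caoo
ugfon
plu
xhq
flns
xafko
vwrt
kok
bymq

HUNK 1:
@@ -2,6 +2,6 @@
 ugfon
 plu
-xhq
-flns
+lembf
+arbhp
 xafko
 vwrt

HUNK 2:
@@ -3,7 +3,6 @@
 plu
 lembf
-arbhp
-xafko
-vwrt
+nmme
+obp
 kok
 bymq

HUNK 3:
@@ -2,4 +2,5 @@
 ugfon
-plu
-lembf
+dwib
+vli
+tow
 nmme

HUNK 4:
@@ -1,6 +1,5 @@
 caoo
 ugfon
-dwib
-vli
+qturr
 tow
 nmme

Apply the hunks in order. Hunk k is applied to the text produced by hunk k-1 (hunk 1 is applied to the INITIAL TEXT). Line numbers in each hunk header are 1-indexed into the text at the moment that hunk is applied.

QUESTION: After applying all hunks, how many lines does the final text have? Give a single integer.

Answer: 8

Derivation:
Hunk 1: at line 2 remove [xhq,flns] add [lembf,arbhp] -> 9 lines: caoo ugfon plu lembf arbhp xafko vwrt kok bymq
Hunk 2: at line 3 remove [arbhp,xafko,vwrt] add [nmme,obp] -> 8 lines: caoo ugfon plu lembf nmme obp kok bymq
Hunk 3: at line 2 remove [plu,lembf] add [dwib,vli,tow] -> 9 lines: caoo ugfon dwib vli tow nmme obp kok bymq
Hunk 4: at line 1 remove [dwib,vli] add [qturr] -> 8 lines: caoo ugfon qturr tow nmme obp kok bymq
Final line count: 8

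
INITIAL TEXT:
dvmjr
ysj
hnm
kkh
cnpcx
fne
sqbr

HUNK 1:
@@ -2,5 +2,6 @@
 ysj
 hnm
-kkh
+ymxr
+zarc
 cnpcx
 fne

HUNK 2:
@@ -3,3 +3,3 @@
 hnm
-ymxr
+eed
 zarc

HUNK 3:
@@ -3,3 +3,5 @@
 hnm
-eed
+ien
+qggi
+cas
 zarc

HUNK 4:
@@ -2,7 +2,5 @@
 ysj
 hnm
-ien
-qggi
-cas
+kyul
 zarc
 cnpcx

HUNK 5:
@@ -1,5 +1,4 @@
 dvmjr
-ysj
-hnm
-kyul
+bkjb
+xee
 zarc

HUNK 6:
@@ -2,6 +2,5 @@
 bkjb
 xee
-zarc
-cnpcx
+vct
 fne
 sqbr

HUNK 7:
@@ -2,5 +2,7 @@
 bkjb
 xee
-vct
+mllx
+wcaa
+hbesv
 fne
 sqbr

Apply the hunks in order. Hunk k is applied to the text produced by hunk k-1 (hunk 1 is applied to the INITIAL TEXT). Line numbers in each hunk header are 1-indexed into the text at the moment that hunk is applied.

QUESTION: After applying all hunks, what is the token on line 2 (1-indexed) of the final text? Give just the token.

Answer: bkjb

Derivation:
Hunk 1: at line 2 remove [kkh] add [ymxr,zarc] -> 8 lines: dvmjr ysj hnm ymxr zarc cnpcx fne sqbr
Hunk 2: at line 3 remove [ymxr] add [eed] -> 8 lines: dvmjr ysj hnm eed zarc cnpcx fne sqbr
Hunk 3: at line 3 remove [eed] add [ien,qggi,cas] -> 10 lines: dvmjr ysj hnm ien qggi cas zarc cnpcx fne sqbr
Hunk 4: at line 2 remove [ien,qggi,cas] add [kyul] -> 8 lines: dvmjr ysj hnm kyul zarc cnpcx fne sqbr
Hunk 5: at line 1 remove [ysj,hnm,kyul] add [bkjb,xee] -> 7 lines: dvmjr bkjb xee zarc cnpcx fne sqbr
Hunk 6: at line 2 remove [zarc,cnpcx] add [vct] -> 6 lines: dvmjr bkjb xee vct fne sqbr
Hunk 7: at line 2 remove [vct] add [mllx,wcaa,hbesv] -> 8 lines: dvmjr bkjb xee mllx wcaa hbesv fne sqbr
Final line 2: bkjb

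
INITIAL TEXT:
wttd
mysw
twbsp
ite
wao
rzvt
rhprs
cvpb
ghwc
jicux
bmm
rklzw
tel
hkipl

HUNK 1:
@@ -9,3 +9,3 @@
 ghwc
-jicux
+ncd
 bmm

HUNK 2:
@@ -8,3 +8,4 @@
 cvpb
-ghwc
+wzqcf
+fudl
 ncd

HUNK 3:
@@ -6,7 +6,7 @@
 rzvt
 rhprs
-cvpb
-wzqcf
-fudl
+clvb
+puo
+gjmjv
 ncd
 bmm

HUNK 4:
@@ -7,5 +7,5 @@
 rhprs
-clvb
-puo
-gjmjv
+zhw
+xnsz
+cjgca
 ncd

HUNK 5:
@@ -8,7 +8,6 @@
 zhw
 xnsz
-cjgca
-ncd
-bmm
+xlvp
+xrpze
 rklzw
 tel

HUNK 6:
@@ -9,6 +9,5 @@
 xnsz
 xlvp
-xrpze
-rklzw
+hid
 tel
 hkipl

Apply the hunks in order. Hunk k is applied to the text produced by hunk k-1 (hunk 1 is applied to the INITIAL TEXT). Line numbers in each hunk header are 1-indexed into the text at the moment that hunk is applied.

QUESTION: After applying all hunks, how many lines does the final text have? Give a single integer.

Answer: 13

Derivation:
Hunk 1: at line 9 remove [jicux] add [ncd] -> 14 lines: wttd mysw twbsp ite wao rzvt rhprs cvpb ghwc ncd bmm rklzw tel hkipl
Hunk 2: at line 8 remove [ghwc] add [wzqcf,fudl] -> 15 lines: wttd mysw twbsp ite wao rzvt rhprs cvpb wzqcf fudl ncd bmm rklzw tel hkipl
Hunk 3: at line 6 remove [cvpb,wzqcf,fudl] add [clvb,puo,gjmjv] -> 15 lines: wttd mysw twbsp ite wao rzvt rhprs clvb puo gjmjv ncd bmm rklzw tel hkipl
Hunk 4: at line 7 remove [clvb,puo,gjmjv] add [zhw,xnsz,cjgca] -> 15 lines: wttd mysw twbsp ite wao rzvt rhprs zhw xnsz cjgca ncd bmm rklzw tel hkipl
Hunk 5: at line 8 remove [cjgca,ncd,bmm] add [xlvp,xrpze] -> 14 lines: wttd mysw twbsp ite wao rzvt rhprs zhw xnsz xlvp xrpze rklzw tel hkipl
Hunk 6: at line 9 remove [xrpze,rklzw] add [hid] -> 13 lines: wttd mysw twbsp ite wao rzvt rhprs zhw xnsz xlvp hid tel hkipl
Final line count: 13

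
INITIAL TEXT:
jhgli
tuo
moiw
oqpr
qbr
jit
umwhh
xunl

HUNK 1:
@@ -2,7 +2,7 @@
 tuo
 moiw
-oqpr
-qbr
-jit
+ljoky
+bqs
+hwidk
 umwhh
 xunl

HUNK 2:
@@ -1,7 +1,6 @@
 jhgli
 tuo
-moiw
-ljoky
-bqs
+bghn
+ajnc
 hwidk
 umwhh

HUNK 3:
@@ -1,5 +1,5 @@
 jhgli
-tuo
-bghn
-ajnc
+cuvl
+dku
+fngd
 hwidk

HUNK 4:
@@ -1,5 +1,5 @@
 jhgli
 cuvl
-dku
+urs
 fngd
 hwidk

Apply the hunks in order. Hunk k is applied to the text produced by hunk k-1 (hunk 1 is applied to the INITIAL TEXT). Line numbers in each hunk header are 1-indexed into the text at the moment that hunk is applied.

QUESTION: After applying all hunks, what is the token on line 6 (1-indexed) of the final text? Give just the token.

Hunk 1: at line 2 remove [oqpr,qbr,jit] add [ljoky,bqs,hwidk] -> 8 lines: jhgli tuo moiw ljoky bqs hwidk umwhh xunl
Hunk 2: at line 1 remove [moiw,ljoky,bqs] add [bghn,ajnc] -> 7 lines: jhgli tuo bghn ajnc hwidk umwhh xunl
Hunk 3: at line 1 remove [tuo,bghn,ajnc] add [cuvl,dku,fngd] -> 7 lines: jhgli cuvl dku fngd hwidk umwhh xunl
Hunk 4: at line 1 remove [dku] add [urs] -> 7 lines: jhgli cuvl urs fngd hwidk umwhh xunl
Final line 6: umwhh

Answer: umwhh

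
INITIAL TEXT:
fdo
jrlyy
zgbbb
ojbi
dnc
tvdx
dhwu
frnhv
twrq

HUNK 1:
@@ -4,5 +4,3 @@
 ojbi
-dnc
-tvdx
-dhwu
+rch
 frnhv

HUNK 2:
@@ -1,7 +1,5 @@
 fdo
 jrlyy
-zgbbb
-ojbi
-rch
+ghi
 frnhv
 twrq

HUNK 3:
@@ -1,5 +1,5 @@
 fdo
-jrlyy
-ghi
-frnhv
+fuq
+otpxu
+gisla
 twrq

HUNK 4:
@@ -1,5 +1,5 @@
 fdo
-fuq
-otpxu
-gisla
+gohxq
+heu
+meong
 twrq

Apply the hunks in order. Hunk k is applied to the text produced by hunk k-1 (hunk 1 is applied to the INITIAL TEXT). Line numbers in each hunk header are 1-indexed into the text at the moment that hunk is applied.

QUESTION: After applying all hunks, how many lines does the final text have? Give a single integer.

Hunk 1: at line 4 remove [dnc,tvdx,dhwu] add [rch] -> 7 lines: fdo jrlyy zgbbb ojbi rch frnhv twrq
Hunk 2: at line 1 remove [zgbbb,ojbi,rch] add [ghi] -> 5 lines: fdo jrlyy ghi frnhv twrq
Hunk 3: at line 1 remove [jrlyy,ghi,frnhv] add [fuq,otpxu,gisla] -> 5 lines: fdo fuq otpxu gisla twrq
Hunk 4: at line 1 remove [fuq,otpxu,gisla] add [gohxq,heu,meong] -> 5 lines: fdo gohxq heu meong twrq
Final line count: 5

Answer: 5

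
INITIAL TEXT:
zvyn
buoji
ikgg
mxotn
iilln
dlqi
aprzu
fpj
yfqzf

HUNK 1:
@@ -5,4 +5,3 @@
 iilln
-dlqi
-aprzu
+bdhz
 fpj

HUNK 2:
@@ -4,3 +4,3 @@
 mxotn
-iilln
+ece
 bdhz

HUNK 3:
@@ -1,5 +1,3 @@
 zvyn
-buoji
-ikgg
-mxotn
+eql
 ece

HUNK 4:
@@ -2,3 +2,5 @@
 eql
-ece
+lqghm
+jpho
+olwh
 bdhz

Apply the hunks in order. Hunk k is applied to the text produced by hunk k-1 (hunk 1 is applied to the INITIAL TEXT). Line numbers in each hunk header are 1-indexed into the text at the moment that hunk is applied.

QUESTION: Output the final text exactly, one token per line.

Hunk 1: at line 5 remove [dlqi,aprzu] add [bdhz] -> 8 lines: zvyn buoji ikgg mxotn iilln bdhz fpj yfqzf
Hunk 2: at line 4 remove [iilln] add [ece] -> 8 lines: zvyn buoji ikgg mxotn ece bdhz fpj yfqzf
Hunk 3: at line 1 remove [buoji,ikgg,mxotn] add [eql] -> 6 lines: zvyn eql ece bdhz fpj yfqzf
Hunk 4: at line 2 remove [ece] add [lqghm,jpho,olwh] -> 8 lines: zvyn eql lqghm jpho olwh bdhz fpj yfqzf

Answer: zvyn
eql
lqghm
jpho
olwh
bdhz
fpj
yfqzf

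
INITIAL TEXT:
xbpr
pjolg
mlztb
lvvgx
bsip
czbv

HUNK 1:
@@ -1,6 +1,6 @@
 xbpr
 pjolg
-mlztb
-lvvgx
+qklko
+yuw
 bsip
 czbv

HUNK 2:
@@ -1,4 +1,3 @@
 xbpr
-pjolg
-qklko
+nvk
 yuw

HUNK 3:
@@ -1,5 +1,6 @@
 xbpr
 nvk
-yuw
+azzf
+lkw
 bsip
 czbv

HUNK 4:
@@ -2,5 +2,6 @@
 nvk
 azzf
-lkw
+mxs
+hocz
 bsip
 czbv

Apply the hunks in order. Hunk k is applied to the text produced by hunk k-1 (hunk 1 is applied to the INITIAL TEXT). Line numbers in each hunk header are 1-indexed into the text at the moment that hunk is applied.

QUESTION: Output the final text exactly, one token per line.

Answer: xbpr
nvk
azzf
mxs
hocz
bsip
czbv

Derivation:
Hunk 1: at line 1 remove [mlztb,lvvgx] add [qklko,yuw] -> 6 lines: xbpr pjolg qklko yuw bsip czbv
Hunk 2: at line 1 remove [pjolg,qklko] add [nvk] -> 5 lines: xbpr nvk yuw bsip czbv
Hunk 3: at line 1 remove [yuw] add [azzf,lkw] -> 6 lines: xbpr nvk azzf lkw bsip czbv
Hunk 4: at line 2 remove [lkw] add [mxs,hocz] -> 7 lines: xbpr nvk azzf mxs hocz bsip czbv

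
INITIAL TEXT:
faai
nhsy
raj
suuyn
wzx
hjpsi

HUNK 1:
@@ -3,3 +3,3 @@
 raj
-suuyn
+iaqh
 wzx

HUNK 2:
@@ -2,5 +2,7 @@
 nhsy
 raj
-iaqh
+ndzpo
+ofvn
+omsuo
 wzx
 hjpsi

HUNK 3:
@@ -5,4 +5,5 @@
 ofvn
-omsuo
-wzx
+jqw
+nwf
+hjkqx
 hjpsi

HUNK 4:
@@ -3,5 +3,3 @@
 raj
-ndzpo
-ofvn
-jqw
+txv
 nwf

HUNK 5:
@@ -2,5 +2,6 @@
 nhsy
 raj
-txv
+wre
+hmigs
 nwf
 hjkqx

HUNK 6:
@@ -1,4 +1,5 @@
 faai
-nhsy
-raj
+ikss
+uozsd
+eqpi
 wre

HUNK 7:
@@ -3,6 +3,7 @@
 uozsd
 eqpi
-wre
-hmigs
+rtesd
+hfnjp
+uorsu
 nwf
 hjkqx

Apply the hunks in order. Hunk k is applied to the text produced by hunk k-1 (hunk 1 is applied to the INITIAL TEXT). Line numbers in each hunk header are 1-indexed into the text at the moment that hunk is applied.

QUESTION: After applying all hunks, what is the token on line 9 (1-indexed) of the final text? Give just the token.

Hunk 1: at line 3 remove [suuyn] add [iaqh] -> 6 lines: faai nhsy raj iaqh wzx hjpsi
Hunk 2: at line 2 remove [iaqh] add [ndzpo,ofvn,omsuo] -> 8 lines: faai nhsy raj ndzpo ofvn omsuo wzx hjpsi
Hunk 3: at line 5 remove [omsuo,wzx] add [jqw,nwf,hjkqx] -> 9 lines: faai nhsy raj ndzpo ofvn jqw nwf hjkqx hjpsi
Hunk 4: at line 3 remove [ndzpo,ofvn,jqw] add [txv] -> 7 lines: faai nhsy raj txv nwf hjkqx hjpsi
Hunk 5: at line 2 remove [txv] add [wre,hmigs] -> 8 lines: faai nhsy raj wre hmigs nwf hjkqx hjpsi
Hunk 6: at line 1 remove [nhsy,raj] add [ikss,uozsd,eqpi] -> 9 lines: faai ikss uozsd eqpi wre hmigs nwf hjkqx hjpsi
Hunk 7: at line 3 remove [wre,hmigs] add [rtesd,hfnjp,uorsu] -> 10 lines: faai ikss uozsd eqpi rtesd hfnjp uorsu nwf hjkqx hjpsi
Final line 9: hjkqx

Answer: hjkqx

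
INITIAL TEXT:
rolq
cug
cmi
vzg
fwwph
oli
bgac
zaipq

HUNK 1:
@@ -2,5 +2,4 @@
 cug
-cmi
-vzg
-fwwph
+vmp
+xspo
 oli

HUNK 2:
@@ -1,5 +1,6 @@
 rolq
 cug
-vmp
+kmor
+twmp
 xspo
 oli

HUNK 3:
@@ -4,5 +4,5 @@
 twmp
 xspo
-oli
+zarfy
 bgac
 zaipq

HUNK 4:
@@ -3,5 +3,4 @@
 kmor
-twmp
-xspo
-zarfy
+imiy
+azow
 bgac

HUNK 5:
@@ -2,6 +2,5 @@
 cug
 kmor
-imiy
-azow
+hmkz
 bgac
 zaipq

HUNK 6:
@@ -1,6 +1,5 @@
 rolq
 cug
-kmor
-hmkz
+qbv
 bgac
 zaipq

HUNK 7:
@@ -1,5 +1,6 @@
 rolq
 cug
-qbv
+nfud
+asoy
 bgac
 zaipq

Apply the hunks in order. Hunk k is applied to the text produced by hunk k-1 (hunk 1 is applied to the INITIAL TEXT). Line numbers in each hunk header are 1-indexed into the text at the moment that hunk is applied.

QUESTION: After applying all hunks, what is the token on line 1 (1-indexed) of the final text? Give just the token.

Answer: rolq

Derivation:
Hunk 1: at line 2 remove [cmi,vzg,fwwph] add [vmp,xspo] -> 7 lines: rolq cug vmp xspo oli bgac zaipq
Hunk 2: at line 1 remove [vmp] add [kmor,twmp] -> 8 lines: rolq cug kmor twmp xspo oli bgac zaipq
Hunk 3: at line 4 remove [oli] add [zarfy] -> 8 lines: rolq cug kmor twmp xspo zarfy bgac zaipq
Hunk 4: at line 3 remove [twmp,xspo,zarfy] add [imiy,azow] -> 7 lines: rolq cug kmor imiy azow bgac zaipq
Hunk 5: at line 2 remove [imiy,azow] add [hmkz] -> 6 lines: rolq cug kmor hmkz bgac zaipq
Hunk 6: at line 1 remove [kmor,hmkz] add [qbv] -> 5 lines: rolq cug qbv bgac zaipq
Hunk 7: at line 1 remove [qbv] add [nfud,asoy] -> 6 lines: rolq cug nfud asoy bgac zaipq
Final line 1: rolq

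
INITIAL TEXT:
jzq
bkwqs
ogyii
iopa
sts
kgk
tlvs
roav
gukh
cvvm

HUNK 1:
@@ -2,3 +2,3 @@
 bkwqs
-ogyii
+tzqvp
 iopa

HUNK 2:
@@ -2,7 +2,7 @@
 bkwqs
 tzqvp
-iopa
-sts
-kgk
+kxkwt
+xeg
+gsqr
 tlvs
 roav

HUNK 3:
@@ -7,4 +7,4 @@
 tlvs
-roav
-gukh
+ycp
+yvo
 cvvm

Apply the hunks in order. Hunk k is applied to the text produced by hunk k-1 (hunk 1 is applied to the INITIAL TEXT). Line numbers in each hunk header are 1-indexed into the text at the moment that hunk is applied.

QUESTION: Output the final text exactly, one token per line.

Hunk 1: at line 2 remove [ogyii] add [tzqvp] -> 10 lines: jzq bkwqs tzqvp iopa sts kgk tlvs roav gukh cvvm
Hunk 2: at line 2 remove [iopa,sts,kgk] add [kxkwt,xeg,gsqr] -> 10 lines: jzq bkwqs tzqvp kxkwt xeg gsqr tlvs roav gukh cvvm
Hunk 3: at line 7 remove [roav,gukh] add [ycp,yvo] -> 10 lines: jzq bkwqs tzqvp kxkwt xeg gsqr tlvs ycp yvo cvvm

Answer: jzq
bkwqs
tzqvp
kxkwt
xeg
gsqr
tlvs
ycp
yvo
cvvm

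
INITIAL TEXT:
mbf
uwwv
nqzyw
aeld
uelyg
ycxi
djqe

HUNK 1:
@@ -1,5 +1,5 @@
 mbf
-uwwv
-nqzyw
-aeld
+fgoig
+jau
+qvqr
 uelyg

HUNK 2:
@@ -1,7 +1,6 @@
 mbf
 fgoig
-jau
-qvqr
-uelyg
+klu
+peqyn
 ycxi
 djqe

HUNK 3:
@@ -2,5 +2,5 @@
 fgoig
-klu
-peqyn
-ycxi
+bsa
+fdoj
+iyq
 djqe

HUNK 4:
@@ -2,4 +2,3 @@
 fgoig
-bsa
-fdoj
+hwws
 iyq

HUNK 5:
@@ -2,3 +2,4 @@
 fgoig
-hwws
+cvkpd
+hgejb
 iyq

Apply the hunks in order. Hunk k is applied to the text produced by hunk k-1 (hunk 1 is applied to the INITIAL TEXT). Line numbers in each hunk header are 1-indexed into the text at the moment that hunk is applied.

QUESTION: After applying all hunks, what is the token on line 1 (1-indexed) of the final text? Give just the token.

Hunk 1: at line 1 remove [uwwv,nqzyw,aeld] add [fgoig,jau,qvqr] -> 7 lines: mbf fgoig jau qvqr uelyg ycxi djqe
Hunk 2: at line 1 remove [jau,qvqr,uelyg] add [klu,peqyn] -> 6 lines: mbf fgoig klu peqyn ycxi djqe
Hunk 3: at line 2 remove [klu,peqyn,ycxi] add [bsa,fdoj,iyq] -> 6 lines: mbf fgoig bsa fdoj iyq djqe
Hunk 4: at line 2 remove [bsa,fdoj] add [hwws] -> 5 lines: mbf fgoig hwws iyq djqe
Hunk 5: at line 2 remove [hwws] add [cvkpd,hgejb] -> 6 lines: mbf fgoig cvkpd hgejb iyq djqe
Final line 1: mbf

Answer: mbf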